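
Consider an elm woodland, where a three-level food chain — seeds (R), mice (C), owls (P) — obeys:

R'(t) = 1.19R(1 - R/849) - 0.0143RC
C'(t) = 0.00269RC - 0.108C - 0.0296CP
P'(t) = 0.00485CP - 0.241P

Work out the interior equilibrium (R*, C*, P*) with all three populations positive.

R* ≈ 342, C* ≈ 49.7, P* ≈ 27.4

From dP/dt = 0: 0.00485C* = 0.241, so C* = 49.7.
From dR/dt = 0: 1.19(1 - R*/849) = 0.0143·49.7, giving R* = 849·(1 - 0.597) = 342.
From dC/dt = 0: 0.00269·342 - 0.108 = 0.0296P*, so P* = 0.812/0.0296 = 27.4.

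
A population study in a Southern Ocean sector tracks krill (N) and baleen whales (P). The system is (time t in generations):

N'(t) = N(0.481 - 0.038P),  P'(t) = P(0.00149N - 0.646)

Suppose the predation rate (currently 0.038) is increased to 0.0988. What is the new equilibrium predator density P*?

P* ≈ 4.87

At the interior fixed point, setting dN/dt = 0 with N > 0 fixes P* = (prey growth rate)/(NP coefficient) — independent of the other coefficients.
With the change, P* = 0.481/0.0988 = 4.87; it falls from 12.7.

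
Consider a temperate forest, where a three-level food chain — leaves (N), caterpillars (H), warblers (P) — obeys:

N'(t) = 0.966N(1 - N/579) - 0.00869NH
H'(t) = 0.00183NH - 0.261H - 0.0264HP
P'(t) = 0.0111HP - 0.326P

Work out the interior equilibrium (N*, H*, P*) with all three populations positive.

N* ≈ 426, H* ≈ 29.4, P* ≈ 19.6

From dP/dt = 0: 0.0111H* = 0.326, so H* = 29.4.
From dN/dt = 0: 0.966(1 - N*/579) = 0.00869·29.4, giving N* = 579·(1 - 0.264) = 426.
From dH/dt = 0: 0.00183·426 - 0.261 = 0.0264P*, so P* = 0.519/0.0264 = 19.6.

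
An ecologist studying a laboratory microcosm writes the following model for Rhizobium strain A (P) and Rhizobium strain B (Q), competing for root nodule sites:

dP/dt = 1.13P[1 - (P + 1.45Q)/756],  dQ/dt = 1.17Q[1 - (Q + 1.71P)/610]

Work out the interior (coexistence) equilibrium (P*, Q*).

P* ≈ 86.9, Q* ≈ 461

Setting both brackets to zero gives the nullclines P + 1.45Q = 756 and 1.71P + Q = 610.
Substituting Q = 610 - 1.71P into the first: P(1 - 1.45·1.71) = 756 - 1.45·610.
So P* = -128/-1.48 = 86.9, and then Q* = 610 - 1.71·86.9 = 461.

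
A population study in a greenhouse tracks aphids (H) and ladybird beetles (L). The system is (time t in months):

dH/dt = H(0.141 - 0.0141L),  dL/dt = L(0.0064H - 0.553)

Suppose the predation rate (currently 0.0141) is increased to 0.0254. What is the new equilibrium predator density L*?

At the interior fixed point, setting dH/dt = 0 with H > 0 fixes L* = (prey growth rate)/(HL coefficient) — independent of the other coefficients.
With the change, L* = 0.141/0.0254 = 5.55; it falls from 10.

L* ≈ 5.55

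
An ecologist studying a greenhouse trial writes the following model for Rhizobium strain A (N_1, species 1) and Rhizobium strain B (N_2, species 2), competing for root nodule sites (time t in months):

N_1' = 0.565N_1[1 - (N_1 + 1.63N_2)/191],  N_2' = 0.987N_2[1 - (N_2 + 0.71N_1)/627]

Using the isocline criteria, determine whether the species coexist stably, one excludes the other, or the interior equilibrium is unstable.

Compare the nullcline intercepts: K1/α12 = 191/1.63 = 117 < K2 = 627; K2/α21 = 627/0.71 = 883 > K1 = 191.
Since the inequalities point opposite ways, species 2 can invade but species 1 cannot.

species 2 excludes species 1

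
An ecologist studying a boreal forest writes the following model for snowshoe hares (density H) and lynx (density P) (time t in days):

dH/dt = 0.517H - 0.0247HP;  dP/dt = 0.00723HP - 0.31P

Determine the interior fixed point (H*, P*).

H* ≈ 42.9, P* ≈ 20.9

Set dP/dt = 0 with P > 0: 0.00723H - 0.31 = 0, so H* = 0.31/0.00723 = 42.9.
Set dH/dt = 0 with H > 0: 0.517 - 0.0247P = 0, so P* = 0.517/0.0247 = 20.9.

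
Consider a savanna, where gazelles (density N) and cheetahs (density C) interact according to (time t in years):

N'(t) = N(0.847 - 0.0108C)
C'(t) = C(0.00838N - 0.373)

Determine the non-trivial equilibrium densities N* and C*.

Set dC/dt = 0 with C > 0: 0.00838N - 0.373 = 0, so N* = 0.373/0.00838 = 44.5.
Set dN/dt = 0 with N > 0: 0.847 - 0.0108C = 0, so C* = 0.847/0.0108 = 78.4.

N* ≈ 44.5, C* ≈ 78.4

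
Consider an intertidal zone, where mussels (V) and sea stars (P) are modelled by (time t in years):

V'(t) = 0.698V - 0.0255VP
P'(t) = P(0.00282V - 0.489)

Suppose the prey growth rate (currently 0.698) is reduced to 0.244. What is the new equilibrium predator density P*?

At the interior fixed point, setting dV/dt = 0 with V > 0 fixes P* = (prey growth rate)/(VP coefficient) — independent of the other coefficients.
With the change, P* = 0.244/0.0255 = 9.57; it falls from 27.4.

P* ≈ 9.57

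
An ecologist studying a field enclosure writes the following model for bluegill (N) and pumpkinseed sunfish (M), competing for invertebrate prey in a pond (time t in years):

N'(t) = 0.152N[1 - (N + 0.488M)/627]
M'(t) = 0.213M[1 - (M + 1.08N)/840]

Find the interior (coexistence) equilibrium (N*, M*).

N* ≈ 459, M* ≈ 344

Setting both brackets to zero gives the nullclines N + 0.488M = 627 and 1.08N + M = 840.
Substituting M = 840 - 1.08N into the first: N(1 - 0.488·1.08) = 627 - 0.488·840.
So N* = 217/0.473 = 459, and then M* = 840 - 1.08·459 = 344.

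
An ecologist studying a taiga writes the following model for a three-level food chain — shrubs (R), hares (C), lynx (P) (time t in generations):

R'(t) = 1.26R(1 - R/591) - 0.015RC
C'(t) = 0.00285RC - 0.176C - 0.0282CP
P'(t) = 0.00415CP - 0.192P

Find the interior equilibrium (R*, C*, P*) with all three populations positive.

From dP/dt = 0: 0.00415C* = 0.192, so C* = 46.3.
From dR/dt = 0: 1.26(1 - R*/591) = 0.015·46.3, giving R* = 591·(1 - 0.551) = 265.
From dC/dt = 0: 0.00285·265 - 0.176 = 0.0282P*, so P* = 0.581/0.0282 = 20.6.

R* ≈ 265, C* ≈ 46.3, P* ≈ 20.6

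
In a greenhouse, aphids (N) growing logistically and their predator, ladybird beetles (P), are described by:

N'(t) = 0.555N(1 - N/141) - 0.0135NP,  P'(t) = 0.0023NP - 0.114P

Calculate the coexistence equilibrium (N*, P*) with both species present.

N* ≈ 49.6, P* ≈ 26.7

From dP/dt = 0 with P > 0: 0.0023N* = 0.114, so N* = 49.6.
Substitute into dN/dt = 0: 0.555(1 - 49.6/141) = 0.0135P*.
The bracket is 0.648, giving P* = 0.36/0.0135 = 26.7.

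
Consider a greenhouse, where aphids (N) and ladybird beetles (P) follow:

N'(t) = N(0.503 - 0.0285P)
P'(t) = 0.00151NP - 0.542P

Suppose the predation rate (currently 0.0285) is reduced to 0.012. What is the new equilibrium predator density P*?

P* ≈ 41.9

At the interior fixed point, setting dN/dt = 0 with N > 0 fixes P* = (prey growth rate)/(NP coefficient) — independent of the other coefficients.
With the change, P* = 0.503/0.012 = 41.9; it rises from 17.6.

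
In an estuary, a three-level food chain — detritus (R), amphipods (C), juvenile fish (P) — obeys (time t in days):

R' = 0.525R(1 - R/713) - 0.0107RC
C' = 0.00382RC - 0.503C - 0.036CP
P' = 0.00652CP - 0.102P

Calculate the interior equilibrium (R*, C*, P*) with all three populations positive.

From dP/dt = 0: 0.00652C* = 0.102, so C* = 15.6.
From dR/dt = 0: 0.525(1 - R*/713) = 0.0107·15.6, giving R* = 713·(1 - 0.319) = 486.
From dC/dt = 0: 0.00382·486 - 0.503 = 0.036P*, so P* = 1.35/0.036 = 37.6.

R* ≈ 486, C* ≈ 15.6, P* ≈ 37.6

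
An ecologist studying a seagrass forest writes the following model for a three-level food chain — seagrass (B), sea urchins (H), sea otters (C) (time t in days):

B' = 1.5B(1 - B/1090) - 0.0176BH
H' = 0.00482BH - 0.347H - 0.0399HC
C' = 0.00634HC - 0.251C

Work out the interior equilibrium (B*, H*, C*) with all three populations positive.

B* ≈ 584, H* ≈ 39.6, C* ≈ 61.8

From dC/dt = 0: 0.00634H* = 0.251, so H* = 39.6.
From dB/dt = 0: 1.5(1 - B*/1090) = 0.0176·39.6, giving B* = 1090·(1 - 0.465) = 584.
From dH/dt = 0: 0.00482·584 - 0.347 = 0.0399C*, so C* = 2.47/0.0399 = 61.8.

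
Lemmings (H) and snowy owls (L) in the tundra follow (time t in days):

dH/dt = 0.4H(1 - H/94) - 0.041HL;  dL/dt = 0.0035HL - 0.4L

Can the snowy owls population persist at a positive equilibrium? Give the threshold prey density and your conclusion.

The predator equation gives dL/dt > 0 only when H > 0.4/0.0035 = 114.
Without the predator, H → K = 94. Since 94 < 114, the predator cannot invade.

Threshold H = 114; K < 114, so no, the predator goes extinct.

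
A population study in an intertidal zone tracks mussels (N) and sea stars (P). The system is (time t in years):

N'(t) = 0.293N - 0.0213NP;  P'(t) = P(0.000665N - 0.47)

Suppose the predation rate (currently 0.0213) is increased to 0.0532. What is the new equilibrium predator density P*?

P* ≈ 5.51

At the interior fixed point, setting dN/dt = 0 with N > 0 fixes P* = (prey growth rate)/(NP coefficient) — independent of the other coefficients.
With the change, P* = 0.293/0.0532 = 5.51; it falls from 13.8.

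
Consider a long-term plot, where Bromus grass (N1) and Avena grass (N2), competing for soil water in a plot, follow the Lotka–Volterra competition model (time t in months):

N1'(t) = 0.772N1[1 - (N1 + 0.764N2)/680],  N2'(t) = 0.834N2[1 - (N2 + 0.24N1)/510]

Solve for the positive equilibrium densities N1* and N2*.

N1* ≈ 356, N2* ≈ 425

Setting both brackets to zero gives the nullclines N1 + 0.764N2 = 680 and 0.24N1 + N2 = 510.
Substituting N2 = 510 - 0.24N1 into the first: N1(1 - 0.764·0.24) = 680 - 0.764·510.
So N1* = 290/0.817 = 356, and then N2* = 510 - 0.24·356 = 425.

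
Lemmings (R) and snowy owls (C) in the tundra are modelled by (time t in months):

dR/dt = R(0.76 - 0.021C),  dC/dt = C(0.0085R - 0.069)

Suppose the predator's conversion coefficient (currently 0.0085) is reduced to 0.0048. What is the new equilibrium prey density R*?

R* ≈ 14.4

At the interior fixed point, setting dC/dt = 0 with C > 0 fixes R* = (predator death rate)/(RC coefficient) — independent of the other coefficients.
With the change, R* = 0.069/0.0048 = 14.4; it rises from 8.12.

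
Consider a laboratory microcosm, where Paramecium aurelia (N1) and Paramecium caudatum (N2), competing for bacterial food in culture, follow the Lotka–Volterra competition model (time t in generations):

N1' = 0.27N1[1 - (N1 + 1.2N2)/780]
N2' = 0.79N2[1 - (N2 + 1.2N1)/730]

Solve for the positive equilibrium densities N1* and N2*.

Setting both brackets to zero gives the nullclines N1 + 1.2N2 = 780 and 1.2N1 + N2 = 730.
Substituting N2 = 730 - 1.2N1 into the first: N1(1 - 1.2·1.2) = 780 - 1.2·730.
So N1* = -96/-0.44 = 218, and then N2* = 730 - 1.2·218 = 468.

N1* ≈ 218, N2* ≈ 468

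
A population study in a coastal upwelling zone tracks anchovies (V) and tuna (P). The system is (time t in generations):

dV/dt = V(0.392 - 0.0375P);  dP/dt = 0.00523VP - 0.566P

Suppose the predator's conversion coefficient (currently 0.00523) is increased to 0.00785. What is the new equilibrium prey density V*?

At the interior fixed point, setting dP/dt = 0 with P > 0 fixes V* = (predator death rate)/(VP coefficient) — independent of the other coefficients.
With the change, V* = 0.566/0.00785 = 72.1; it falls from 108.

V* ≈ 72.1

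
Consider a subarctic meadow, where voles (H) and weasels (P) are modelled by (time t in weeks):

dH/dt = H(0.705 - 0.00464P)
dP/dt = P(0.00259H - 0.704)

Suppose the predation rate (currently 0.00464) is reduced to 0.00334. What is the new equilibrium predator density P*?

P* ≈ 211

At the interior fixed point, setting dH/dt = 0 with H > 0 fixes P* = (prey growth rate)/(HP coefficient) — independent of the other coefficients.
With the change, P* = 0.705/0.00334 = 211; it rises from 152.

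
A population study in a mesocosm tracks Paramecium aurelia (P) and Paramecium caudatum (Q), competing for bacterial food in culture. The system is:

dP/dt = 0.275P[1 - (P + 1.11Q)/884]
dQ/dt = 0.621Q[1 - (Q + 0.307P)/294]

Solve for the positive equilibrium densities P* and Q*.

P* ≈ 846, Q* ≈ 34.3

Setting both brackets to zero gives the nullclines P + 1.11Q = 884 and 0.307P + Q = 294.
Substituting Q = 294 - 0.307P into the first: P(1 - 1.11·0.307) = 884 - 1.11·294.
So P* = 558/0.659 = 846, and then Q* = 294 - 0.307·846 = 34.3.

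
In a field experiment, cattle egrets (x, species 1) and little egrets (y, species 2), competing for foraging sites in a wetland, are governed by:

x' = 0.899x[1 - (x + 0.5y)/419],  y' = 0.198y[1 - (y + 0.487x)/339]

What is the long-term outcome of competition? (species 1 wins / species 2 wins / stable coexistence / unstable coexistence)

stable coexistence

Compare the nullcline intercepts: K1/α12 = 419/0.5 = 838 > K2 = 339; K2/α21 = 339/0.487 = 696 > K1 = 419.
Since both inequalities hold, each species can invade when rare, so the interior equilibrium is stable.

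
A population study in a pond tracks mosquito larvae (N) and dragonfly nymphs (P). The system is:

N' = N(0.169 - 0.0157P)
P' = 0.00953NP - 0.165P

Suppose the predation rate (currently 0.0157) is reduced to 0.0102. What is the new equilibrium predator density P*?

P* ≈ 16.6

At the interior fixed point, setting dN/dt = 0 with N > 0 fixes P* = (prey growth rate)/(NP coefficient) — independent of the other coefficients.
With the change, P* = 0.169/0.0102 = 16.6; it rises from 10.8.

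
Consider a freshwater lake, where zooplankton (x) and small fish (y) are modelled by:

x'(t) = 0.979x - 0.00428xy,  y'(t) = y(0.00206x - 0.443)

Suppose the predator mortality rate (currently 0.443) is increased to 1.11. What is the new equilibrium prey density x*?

x* ≈ 539

At the interior fixed point, setting dy/dt = 0 with y > 0 fixes x* = (predator death rate)/(xy coefficient) — independent of the other coefficients.
With the change, x* = 1.11/0.00206 = 539; it rises from 215.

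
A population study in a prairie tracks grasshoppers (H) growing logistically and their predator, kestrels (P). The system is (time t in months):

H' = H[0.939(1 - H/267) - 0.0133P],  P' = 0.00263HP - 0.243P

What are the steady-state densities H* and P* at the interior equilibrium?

H* ≈ 92.4, P* ≈ 46.2

From dP/dt = 0 with P > 0: 0.00263H* = 0.243, so H* = 92.4.
Substitute into dH/dt = 0: 0.939(1 - 92.4/267) = 0.0133P*.
The bracket is 0.654, giving P* = 0.614/0.0133 = 46.2.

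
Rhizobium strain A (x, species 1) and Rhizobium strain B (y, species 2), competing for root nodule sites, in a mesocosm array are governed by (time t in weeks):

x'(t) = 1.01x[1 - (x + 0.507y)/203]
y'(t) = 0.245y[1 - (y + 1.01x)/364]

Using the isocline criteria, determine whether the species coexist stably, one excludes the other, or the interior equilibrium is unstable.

Compare the nullcline intercepts: K1/α12 = 203/0.507 = 400 > K2 = 364; K2/α21 = 364/1.01 = 360 > K1 = 203.
Since both inequalities hold, each species can invade when rare, so the interior equilibrium is stable.

stable coexistence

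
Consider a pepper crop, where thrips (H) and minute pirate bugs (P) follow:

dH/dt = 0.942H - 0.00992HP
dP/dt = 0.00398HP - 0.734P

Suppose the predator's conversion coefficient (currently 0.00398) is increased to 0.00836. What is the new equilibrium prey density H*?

H* ≈ 87.8

At the interior fixed point, setting dP/dt = 0 with P > 0 fixes H* = (predator death rate)/(HP coefficient) — independent of the other coefficients.
With the change, H* = 0.734/0.00836 = 87.8; it falls from 184.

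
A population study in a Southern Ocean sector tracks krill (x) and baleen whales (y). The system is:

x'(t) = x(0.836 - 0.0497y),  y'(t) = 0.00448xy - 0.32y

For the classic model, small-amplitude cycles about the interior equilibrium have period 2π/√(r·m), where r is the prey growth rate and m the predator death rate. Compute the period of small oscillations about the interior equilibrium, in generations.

Here r = 0.836 and m = 0.32, so r·m = 0.268.
ω = √0.268 = 0.517 per generation, hence T = 2π/ω ≈ 12.1 generations.

T ≈ 12.1 generations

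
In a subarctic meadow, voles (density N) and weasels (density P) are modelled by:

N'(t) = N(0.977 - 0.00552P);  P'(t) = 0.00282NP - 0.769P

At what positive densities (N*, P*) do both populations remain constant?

Set dP/dt = 0 with P > 0: 0.00282N - 0.769 = 0, so N* = 0.769/0.00282 = 273.
Set dN/dt = 0 with N > 0: 0.977 - 0.00552P = 0, so P* = 0.977/0.00552 = 177.

N* ≈ 273, P* ≈ 177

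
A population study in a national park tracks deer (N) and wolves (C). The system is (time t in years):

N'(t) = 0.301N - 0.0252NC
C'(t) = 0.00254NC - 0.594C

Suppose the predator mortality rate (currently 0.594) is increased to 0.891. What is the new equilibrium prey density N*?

N* ≈ 351

At the interior fixed point, setting dC/dt = 0 with C > 0 fixes N* = (predator death rate)/(NC coefficient) — independent of the other coefficients.
With the change, N* = 0.891/0.00254 = 351; it rises from 234.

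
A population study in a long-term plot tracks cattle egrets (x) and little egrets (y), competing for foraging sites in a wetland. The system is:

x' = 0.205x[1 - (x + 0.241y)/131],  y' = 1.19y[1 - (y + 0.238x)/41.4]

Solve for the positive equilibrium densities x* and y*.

Setting both brackets to zero gives the nullclines x + 0.241y = 131 and 0.238x + y = 41.4.
Substituting y = 41.4 - 0.238x into the first: x(1 - 0.241·0.238) = 131 - 0.241·41.4.
So x* = 121/0.943 = 128, and then y* = 41.4 - 0.238·128 = 10.8.

x* ≈ 128, y* ≈ 10.8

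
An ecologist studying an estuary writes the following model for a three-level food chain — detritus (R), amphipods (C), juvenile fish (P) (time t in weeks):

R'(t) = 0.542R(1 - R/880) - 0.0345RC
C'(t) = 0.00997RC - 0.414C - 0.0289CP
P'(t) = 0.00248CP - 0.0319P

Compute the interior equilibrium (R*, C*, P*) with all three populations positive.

From dP/dt = 0: 0.00248C* = 0.0319, so C* = 12.9.
From dR/dt = 0: 0.542(1 - R*/880) = 0.0345·12.9, giving R* = 880·(1 - 0.819) = 159.
From dC/dt = 0: 0.00997·159 - 0.414 = 0.0289P*, so P* = 1.18/0.0289 = 40.7.

R* ≈ 159, C* ≈ 12.9, P* ≈ 40.7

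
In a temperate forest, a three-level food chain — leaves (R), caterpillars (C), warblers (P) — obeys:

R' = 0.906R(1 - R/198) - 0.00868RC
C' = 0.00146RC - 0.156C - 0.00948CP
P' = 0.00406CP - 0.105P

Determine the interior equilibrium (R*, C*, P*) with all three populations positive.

R* ≈ 149, C* ≈ 25.9, P* ≈ 6.48

From dP/dt = 0: 0.00406C* = 0.105, so C* = 25.9.
From dR/dt = 0: 0.906(1 - R*/198) = 0.00868·25.9, giving R* = 198·(1 - 0.248) = 149.
From dC/dt = 0: 0.00146·149 - 0.156 = 0.00948P*, so P* = 0.0615/0.00948 = 6.48.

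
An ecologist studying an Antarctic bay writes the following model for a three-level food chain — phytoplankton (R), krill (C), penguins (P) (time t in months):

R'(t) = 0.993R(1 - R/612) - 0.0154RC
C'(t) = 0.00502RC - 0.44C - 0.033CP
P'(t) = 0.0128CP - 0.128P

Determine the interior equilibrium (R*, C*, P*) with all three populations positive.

From dP/dt = 0: 0.0128C* = 0.128, so C* = 10.
From dR/dt = 0: 0.993(1 - R*/612) = 0.0154·10, giving R* = 612·(1 - 0.155) = 517.
From dC/dt = 0: 0.00502·517 - 0.44 = 0.033P*, so P* = 2.16/0.033 = 65.3.

R* ≈ 517, C* ≈ 10, P* ≈ 65.3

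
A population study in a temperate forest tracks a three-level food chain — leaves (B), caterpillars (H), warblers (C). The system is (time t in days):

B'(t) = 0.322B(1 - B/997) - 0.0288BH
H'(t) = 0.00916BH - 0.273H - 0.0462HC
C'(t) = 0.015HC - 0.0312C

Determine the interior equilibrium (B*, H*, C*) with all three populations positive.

From dC/dt = 0: 0.015H* = 0.0312, so H* = 2.08.
From dB/dt = 0: 0.322(1 - B*/997) = 0.0288·2.08, giving B* = 997·(1 - 0.186) = 812.
From dH/dt = 0: 0.00916·812 - 0.273 = 0.0462C*, so C* = 7.16/0.0462 = 155.

B* ≈ 812, H* ≈ 2.08, C* ≈ 155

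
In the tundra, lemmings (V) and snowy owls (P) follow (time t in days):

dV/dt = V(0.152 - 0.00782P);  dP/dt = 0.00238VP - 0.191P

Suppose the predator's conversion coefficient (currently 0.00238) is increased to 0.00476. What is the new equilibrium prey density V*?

V* ≈ 40.1

At the interior fixed point, setting dP/dt = 0 with P > 0 fixes V* = (predator death rate)/(VP coefficient) — independent of the other coefficients.
With the change, V* = 0.191/0.00476 = 40.1; it falls from 80.3.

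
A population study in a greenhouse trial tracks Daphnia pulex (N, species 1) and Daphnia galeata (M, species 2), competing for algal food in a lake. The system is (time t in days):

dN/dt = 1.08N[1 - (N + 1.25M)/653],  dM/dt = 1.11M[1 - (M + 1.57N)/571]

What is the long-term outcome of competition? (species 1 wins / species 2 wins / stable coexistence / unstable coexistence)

Compare the nullcline intercepts: K1/α12 = 653/1.25 = 522 < K2 = 571; K2/α21 = 571/1.57 = 364 < K1 = 653.
Since both are reversed, neither can invade when rare; the interior point is a saddle.

unstable coexistence (outcome depends on initial conditions)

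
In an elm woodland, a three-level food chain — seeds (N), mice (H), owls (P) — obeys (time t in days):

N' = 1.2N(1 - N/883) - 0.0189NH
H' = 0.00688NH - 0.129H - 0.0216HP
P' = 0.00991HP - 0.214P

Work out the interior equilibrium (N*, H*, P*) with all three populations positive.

From dP/dt = 0: 0.00991H* = 0.214, so H* = 21.6.
From dN/dt = 0: 1.2(1 - N*/883) = 0.0189·21.6, giving N* = 883·(1 - 0.34) = 583.
From dH/dt = 0: 0.00688·583 - 0.129 = 0.0216P*, so P* = 3.88/0.0216 = 180.

N* ≈ 583, H* ≈ 21.6, P* ≈ 180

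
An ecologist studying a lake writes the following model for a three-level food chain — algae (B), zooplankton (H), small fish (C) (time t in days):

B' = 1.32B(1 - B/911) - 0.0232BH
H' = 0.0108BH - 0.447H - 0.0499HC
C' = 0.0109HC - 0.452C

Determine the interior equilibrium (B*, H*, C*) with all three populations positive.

B* ≈ 247, H* ≈ 41.5, C* ≈ 44.5

From dC/dt = 0: 0.0109H* = 0.452, so H* = 41.5.
From dB/dt = 0: 1.32(1 - B*/911) = 0.0232·41.5, giving B* = 911·(1 - 0.729) = 247.
From dH/dt = 0: 0.0108·247 - 0.447 = 0.0499C*, so C* = 2.22/0.0499 = 44.5.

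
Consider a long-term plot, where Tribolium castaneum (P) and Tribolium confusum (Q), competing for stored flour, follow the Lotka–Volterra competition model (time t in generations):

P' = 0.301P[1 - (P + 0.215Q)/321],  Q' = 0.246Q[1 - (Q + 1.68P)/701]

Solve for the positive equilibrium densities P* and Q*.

Setting both brackets to zero gives the nullclines P + 0.215Q = 321 and 1.68P + Q = 701.
Substituting Q = 701 - 1.68P into the first: P(1 - 0.215·1.68) = 321 - 0.215·701.
So P* = 170/0.639 = 267, and then Q* = 701 - 1.68·267 = 253.

P* ≈ 267, Q* ≈ 253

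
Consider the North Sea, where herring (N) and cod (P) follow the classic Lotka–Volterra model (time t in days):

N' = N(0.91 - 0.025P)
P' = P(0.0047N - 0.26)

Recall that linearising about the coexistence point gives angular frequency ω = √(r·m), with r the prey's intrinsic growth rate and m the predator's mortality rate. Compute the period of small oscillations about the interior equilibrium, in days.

T ≈ 12.9 days

Here r = 0.91 and m = 0.26, so r·m = 0.237.
ω = √0.237 = 0.486 per day, hence T = 2π/ω ≈ 12.9 days.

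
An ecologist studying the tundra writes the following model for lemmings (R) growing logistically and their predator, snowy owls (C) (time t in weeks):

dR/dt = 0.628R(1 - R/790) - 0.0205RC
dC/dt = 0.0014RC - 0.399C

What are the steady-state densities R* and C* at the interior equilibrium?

R* ≈ 285, C* ≈ 19.6

From dC/dt = 0 with C > 0: 0.0014R* = 0.399, so R* = 285.
Substitute into dR/dt = 0: 0.628(1 - 285/790) = 0.0205C*.
The bracket is 0.639, giving C* = 0.401/0.0205 = 19.6.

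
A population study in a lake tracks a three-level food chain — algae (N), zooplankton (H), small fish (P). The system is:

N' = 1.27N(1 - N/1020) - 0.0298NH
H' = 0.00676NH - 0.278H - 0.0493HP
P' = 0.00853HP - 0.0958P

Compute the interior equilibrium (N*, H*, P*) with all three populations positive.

N* ≈ 751, H* ≈ 11.2, P* ≈ 97.4

From dP/dt = 0: 0.00853H* = 0.0958, so H* = 11.2.
From dN/dt = 0: 1.27(1 - N*/1020) = 0.0298·11.2, giving N* = 1020·(1 - 0.264) = 751.
From dH/dt = 0: 0.00676·751 - 0.278 = 0.0493P*, so P* = 4.8/0.0493 = 97.4.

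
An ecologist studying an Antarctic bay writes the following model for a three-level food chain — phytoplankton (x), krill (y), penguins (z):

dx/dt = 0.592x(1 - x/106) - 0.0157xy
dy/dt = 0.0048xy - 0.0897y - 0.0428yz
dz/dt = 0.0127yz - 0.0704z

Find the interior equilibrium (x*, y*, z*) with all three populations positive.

From dz/dt = 0: 0.0127y* = 0.0704, so y* = 5.54.
From dx/dt = 0: 0.592(1 - x*/106) = 0.0157·5.54, giving x* = 106·(1 - 0.147) = 90.4.
From dy/dt = 0: 0.0048·90.4 - 0.0897 = 0.0428z*, so z* = 0.344/0.0428 = 8.04.

x* ≈ 90.4, y* ≈ 5.54, z* ≈ 8.04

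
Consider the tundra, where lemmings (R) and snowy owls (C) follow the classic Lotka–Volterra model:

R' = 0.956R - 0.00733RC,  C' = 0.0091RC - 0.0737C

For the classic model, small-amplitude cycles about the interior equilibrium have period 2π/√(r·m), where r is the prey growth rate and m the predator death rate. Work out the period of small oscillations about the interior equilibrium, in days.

T ≈ 23.7 days

Here r = 0.956 and m = 0.0737, so r·m = 0.0705.
ω = √0.0705 = 0.265 per day, hence T = 2π/ω ≈ 23.7 days.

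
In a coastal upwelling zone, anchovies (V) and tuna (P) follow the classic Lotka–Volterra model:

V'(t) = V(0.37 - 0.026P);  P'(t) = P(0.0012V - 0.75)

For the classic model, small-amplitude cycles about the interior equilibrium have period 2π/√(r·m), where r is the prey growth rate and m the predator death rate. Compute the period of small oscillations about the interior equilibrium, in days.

Here r = 0.37 and m = 0.75, so r·m = 0.277.
ω = √0.277 = 0.527 per day, hence T = 2π/ω ≈ 11.9 days.

T ≈ 11.9 days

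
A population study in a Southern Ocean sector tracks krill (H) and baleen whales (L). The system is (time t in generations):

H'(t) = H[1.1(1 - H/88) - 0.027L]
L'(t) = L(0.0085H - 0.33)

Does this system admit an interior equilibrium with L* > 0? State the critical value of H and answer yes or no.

The predator equation gives dL/dt > 0 only when H > 0.33/0.0085 = 38.8.
Without the predator, H → K = 88. Since 88 > 38.8, the predator can invade and persist.

Threshold H = 38.8; K > 38.8, so yes, the predator persists.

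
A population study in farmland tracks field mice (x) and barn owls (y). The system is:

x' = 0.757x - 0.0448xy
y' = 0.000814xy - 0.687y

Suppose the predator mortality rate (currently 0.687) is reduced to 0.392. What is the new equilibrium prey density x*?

x* ≈ 482

At the interior fixed point, setting dy/dt = 0 with y > 0 fixes x* = (predator death rate)/(xy coefficient) — independent of the other coefficients.
With the change, x* = 0.392/0.000814 = 482; it falls from 844.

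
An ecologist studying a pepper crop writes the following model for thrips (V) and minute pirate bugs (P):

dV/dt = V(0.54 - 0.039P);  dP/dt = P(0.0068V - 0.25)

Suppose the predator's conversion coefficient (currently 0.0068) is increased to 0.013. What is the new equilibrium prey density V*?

V* ≈ 19.2

At the interior fixed point, setting dP/dt = 0 with P > 0 fixes V* = (predator death rate)/(VP coefficient) — independent of the other coefficients.
With the change, V* = 0.25/0.013 = 19.2; it falls from 36.8.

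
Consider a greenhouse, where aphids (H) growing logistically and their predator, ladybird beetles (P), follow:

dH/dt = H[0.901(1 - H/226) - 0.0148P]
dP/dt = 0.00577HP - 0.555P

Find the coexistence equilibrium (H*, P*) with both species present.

H* ≈ 96.2, P* ≈ 35

From dP/dt = 0 with P > 0: 0.00577H* = 0.555, so H* = 96.2.
Substitute into dH/dt = 0: 0.901(1 - 96.2/226) = 0.0148P*.
The bracket is 0.574, giving P* = 0.518/0.0148 = 35.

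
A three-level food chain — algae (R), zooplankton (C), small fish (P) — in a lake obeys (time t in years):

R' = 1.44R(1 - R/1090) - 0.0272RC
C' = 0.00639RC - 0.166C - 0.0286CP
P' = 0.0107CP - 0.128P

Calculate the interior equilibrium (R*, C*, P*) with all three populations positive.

From dP/dt = 0: 0.0107C* = 0.128, so C* = 12.
From dR/dt = 0: 1.44(1 - R*/1090) = 0.0272·12, giving R* = 1090·(1 - 0.226) = 844.
From dC/dt = 0: 0.00639·844 - 0.166 = 0.0286P*, so P* = 5.23/0.0286 = 183.

R* ≈ 844, C* ≈ 12, P* ≈ 183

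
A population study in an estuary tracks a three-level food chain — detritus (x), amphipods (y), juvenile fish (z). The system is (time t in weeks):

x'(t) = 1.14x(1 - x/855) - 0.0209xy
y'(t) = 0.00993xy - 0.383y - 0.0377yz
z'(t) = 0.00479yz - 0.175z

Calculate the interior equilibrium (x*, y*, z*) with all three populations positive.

From dz/dt = 0: 0.00479y* = 0.175, so y* = 36.5.
From dx/dt = 0: 1.14(1 - x*/855) = 0.0209·36.5, giving x* = 855·(1 - 0.67) = 282.
From dy/dt = 0: 0.00993·282 - 0.383 = 0.0377z*, so z* = 2.42/0.0377 = 64.2.

x* ≈ 282, y* ≈ 36.5, z* ≈ 64.2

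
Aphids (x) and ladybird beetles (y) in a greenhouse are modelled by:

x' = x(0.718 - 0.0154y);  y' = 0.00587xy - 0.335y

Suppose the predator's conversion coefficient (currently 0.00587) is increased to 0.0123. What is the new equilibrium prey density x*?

x* ≈ 27.2

At the interior fixed point, setting dy/dt = 0 with y > 0 fixes x* = (predator death rate)/(xy coefficient) — independent of the other coefficients.
With the change, x* = 0.335/0.0123 = 27.2; it falls from 57.1.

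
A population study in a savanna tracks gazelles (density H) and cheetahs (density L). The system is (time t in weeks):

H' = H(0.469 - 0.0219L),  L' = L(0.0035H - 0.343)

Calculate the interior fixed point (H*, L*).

Set dL/dt = 0 with L > 0: 0.0035H - 0.343 = 0, so H* = 0.343/0.0035 = 98.
Set dH/dt = 0 with H > 0: 0.469 - 0.0219L = 0, so L* = 0.469/0.0219 = 21.4.

H* ≈ 98, L* ≈ 21.4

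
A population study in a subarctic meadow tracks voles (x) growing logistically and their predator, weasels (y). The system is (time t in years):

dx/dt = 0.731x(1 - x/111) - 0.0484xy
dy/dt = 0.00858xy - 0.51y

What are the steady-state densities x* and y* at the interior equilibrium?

x* ≈ 59.4, y* ≈ 7.02

From dy/dt = 0 with y > 0: 0.00858x* = 0.51, so x* = 59.4.
Substitute into dx/dt = 0: 0.731(1 - 59.4/111) = 0.0484y*.
The bracket is 0.464, giving y* = 0.34/0.0484 = 7.02.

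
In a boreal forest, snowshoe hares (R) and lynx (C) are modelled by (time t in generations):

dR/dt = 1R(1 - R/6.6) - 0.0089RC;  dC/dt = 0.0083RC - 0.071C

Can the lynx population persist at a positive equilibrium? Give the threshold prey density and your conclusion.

Threshold R = 8.55; K < 8.55, so no, the predator goes extinct.

The predator equation gives dC/dt > 0 only when R > 0.071/0.0083 = 8.55.
Without the predator, R → K = 6.6. Since 6.6 < 8.55, the predator cannot invade.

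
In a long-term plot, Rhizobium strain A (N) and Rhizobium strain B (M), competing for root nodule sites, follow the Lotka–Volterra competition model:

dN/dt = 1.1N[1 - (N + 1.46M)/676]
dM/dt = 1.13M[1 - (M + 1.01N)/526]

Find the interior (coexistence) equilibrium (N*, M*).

Setting both brackets to zero gives the nullclines N + 1.46M = 676 and 1.01N + M = 526.
Substituting M = 526 - 1.01N into the first: N(1 - 1.46·1.01) = 676 - 1.46·526.
So N* = -92/-0.475 = 194, and then M* = 526 - 1.01·194 = 330.

N* ≈ 194, M* ≈ 330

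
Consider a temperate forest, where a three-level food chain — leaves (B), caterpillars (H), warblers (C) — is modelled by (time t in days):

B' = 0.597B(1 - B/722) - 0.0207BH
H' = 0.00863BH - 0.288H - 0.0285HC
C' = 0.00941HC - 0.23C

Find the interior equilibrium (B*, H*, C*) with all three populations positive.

From dC/dt = 0: 0.00941H* = 0.23, so H* = 24.4.
From dB/dt = 0: 0.597(1 - B*/722) = 0.0207·24.4, giving B* = 722·(1 - 0.847) = 110.
From dH/dt = 0: 0.00863·110 - 0.288 = 0.0285C*, so C* = 0.662/0.0285 = 23.2.

B* ≈ 110, H* ≈ 24.4, C* ≈ 23.2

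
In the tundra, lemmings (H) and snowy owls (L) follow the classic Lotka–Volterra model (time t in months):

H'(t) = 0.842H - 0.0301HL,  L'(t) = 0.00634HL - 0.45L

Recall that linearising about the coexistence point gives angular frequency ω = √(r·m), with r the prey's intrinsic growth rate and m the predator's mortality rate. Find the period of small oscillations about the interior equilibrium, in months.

T ≈ 10.2 months

Here r = 0.842 and m = 0.45, so r·m = 0.379.
ω = √0.379 = 0.616 per month, hence T = 2π/ω ≈ 10.2 months.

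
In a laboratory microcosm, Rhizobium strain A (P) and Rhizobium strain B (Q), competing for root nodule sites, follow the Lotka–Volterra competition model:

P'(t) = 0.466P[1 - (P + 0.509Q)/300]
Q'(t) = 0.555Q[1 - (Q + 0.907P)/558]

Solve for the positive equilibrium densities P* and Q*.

P* ≈ 29.7, Q* ≈ 531

Setting both brackets to zero gives the nullclines P + 0.509Q = 300 and 0.907P + Q = 558.
Substituting Q = 558 - 0.907P into the first: P(1 - 0.509·0.907) = 300 - 0.509·558.
So P* = 16/0.538 = 29.7, and then Q* = 558 - 0.907·29.7 = 531.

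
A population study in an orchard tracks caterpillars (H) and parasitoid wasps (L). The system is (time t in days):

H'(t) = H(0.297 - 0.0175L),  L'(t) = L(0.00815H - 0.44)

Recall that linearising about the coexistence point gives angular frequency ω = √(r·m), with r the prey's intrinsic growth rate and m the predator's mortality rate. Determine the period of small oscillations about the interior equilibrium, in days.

Here r = 0.297 and m = 0.44, so r·m = 0.131.
ω = √0.131 = 0.361 per day, hence T = 2π/ω ≈ 17.4 days.

T ≈ 17.4 days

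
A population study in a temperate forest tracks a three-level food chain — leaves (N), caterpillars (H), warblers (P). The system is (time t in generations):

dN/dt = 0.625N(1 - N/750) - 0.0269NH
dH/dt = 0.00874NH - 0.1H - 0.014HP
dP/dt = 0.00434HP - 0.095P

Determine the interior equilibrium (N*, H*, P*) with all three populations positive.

N* ≈ 43.4, H* ≈ 21.9, P* ≈ 20

From dP/dt = 0: 0.00434H* = 0.095, so H* = 21.9.
From dN/dt = 0: 0.625(1 - N*/750) = 0.0269·21.9, giving N* = 750·(1 - 0.942) = 43.4.
From dH/dt = 0: 0.00874·43.4 - 0.1 = 0.014P*, so P* = 0.279/0.014 = 20.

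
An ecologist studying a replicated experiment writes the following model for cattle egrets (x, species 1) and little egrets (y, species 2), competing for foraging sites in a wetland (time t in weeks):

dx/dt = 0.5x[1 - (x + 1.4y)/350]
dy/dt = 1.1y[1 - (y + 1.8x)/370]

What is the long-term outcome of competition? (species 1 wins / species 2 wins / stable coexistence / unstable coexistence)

unstable coexistence (outcome depends on initial conditions)

Compare the nullcline intercepts: K1/α12 = 350/1.4 = 250 < K2 = 370; K2/α21 = 370/1.8 = 206 < K1 = 350.
Since both are reversed, neither can invade when rare; the interior point is a saddle.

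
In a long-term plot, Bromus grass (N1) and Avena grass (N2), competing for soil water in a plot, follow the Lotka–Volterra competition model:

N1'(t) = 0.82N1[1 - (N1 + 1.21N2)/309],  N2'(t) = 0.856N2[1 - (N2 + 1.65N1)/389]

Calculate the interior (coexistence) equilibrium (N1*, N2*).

N1* ≈ 162, N2* ≈ 121

Setting both brackets to zero gives the nullclines N1 + 1.21N2 = 309 and 1.65N1 + N2 = 389.
Substituting N2 = 389 - 1.65N1 into the first: N1(1 - 1.21·1.65) = 309 - 1.21·389.
So N1* = -162/-0.996 = 162, and then N2* = 389 - 1.65·162 = 121.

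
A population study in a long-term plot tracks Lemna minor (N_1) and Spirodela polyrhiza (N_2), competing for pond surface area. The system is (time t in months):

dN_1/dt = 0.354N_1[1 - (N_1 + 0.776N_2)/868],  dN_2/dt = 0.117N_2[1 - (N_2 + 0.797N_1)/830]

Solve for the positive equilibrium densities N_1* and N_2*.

N_1* ≈ 587, N_2* ≈ 362

Setting both brackets to zero gives the nullclines N_1 + 0.776N_2 = 868 and 0.797N_1 + N_2 = 830.
Substituting N_2 = 830 - 0.797N_1 into the first: N_1(1 - 0.776·0.797) = 868 - 0.776·830.
So N_1* = 224/0.382 = 587, and then N_2* = 830 - 0.797·587 = 362.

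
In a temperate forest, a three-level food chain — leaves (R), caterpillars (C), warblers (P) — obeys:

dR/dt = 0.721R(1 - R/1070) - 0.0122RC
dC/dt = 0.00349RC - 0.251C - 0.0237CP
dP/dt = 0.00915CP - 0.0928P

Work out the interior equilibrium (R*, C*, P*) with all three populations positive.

From dP/dt = 0: 0.00915C* = 0.0928, so C* = 10.1.
From dR/dt = 0: 0.721(1 - R*/1070) = 0.0122·10.1, giving R* = 1070·(1 - 0.172) = 886.
From dC/dt = 0: 0.00349·886 - 0.251 = 0.0237P*, so P* = 2.84/0.0237 = 120.

R* ≈ 886, C* ≈ 10.1, P* ≈ 120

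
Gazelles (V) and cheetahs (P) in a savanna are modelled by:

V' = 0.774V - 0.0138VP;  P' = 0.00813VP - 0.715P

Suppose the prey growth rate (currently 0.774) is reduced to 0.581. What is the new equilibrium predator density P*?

P* ≈ 42.1

At the interior fixed point, setting dV/dt = 0 with V > 0 fixes P* = (prey growth rate)/(VP coefficient) — independent of the other coefficients.
With the change, P* = 0.581/0.0138 = 42.1; it falls from 56.1.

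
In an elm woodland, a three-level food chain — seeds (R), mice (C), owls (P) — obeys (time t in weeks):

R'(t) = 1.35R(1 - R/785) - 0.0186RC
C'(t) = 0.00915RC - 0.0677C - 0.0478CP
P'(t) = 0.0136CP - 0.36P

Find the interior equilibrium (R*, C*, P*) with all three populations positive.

R* ≈ 499, C* ≈ 26.5, P* ≈ 94

From dP/dt = 0: 0.0136C* = 0.36, so C* = 26.5.
From dR/dt = 0: 1.35(1 - R*/785) = 0.0186·26.5, giving R* = 785·(1 - 0.365) = 499.
From dC/dt = 0: 0.00915·499 - 0.0677 = 0.0478P*, so P* = 4.5/0.0478 = 94.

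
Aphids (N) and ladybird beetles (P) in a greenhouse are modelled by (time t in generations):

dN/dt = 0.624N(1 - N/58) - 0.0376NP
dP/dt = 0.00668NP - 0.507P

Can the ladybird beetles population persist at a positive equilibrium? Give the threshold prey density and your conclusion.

Threshold N = 75.9; K < 75.9, so no, the predator goes extinct.

The predator equation gives dP/dt > 0 only when N > 0.507/0.00668 = 75.9.
Without the predator, N → K = 58. Since 58 < 75.9, the predator cannot invade.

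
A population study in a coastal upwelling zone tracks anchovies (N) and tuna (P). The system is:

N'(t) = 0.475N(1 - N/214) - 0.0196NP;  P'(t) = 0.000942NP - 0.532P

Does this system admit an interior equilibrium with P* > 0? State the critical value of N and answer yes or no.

Threshold N = 565; K < 565, so no, the predator goes extinct.

The predator equation gives dP/dt > 0 only when N > 0.532/0.000942 = 565.
Without the predator, N → K = 214. Since 214 < 565, the predator cannot invade.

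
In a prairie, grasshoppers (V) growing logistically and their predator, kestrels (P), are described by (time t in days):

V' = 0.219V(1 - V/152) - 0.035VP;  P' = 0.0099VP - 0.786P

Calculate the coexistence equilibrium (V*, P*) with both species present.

From dP/dt = 0 with P > 0: 0.0099V* = 0.786, so V* = 79.4.
Substitute into dV/dt = 0: 0.219(1 - 79.4/152) = 0.035P*.
The bracket is 0.478, giving P* = 0.105/0.035 = 2.99.

V* ≈ 79.4, P* ≈ 2.99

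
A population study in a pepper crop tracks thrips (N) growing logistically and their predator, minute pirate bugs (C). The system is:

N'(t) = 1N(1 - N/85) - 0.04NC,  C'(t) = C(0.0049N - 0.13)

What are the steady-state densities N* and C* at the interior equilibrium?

N* ≈ 26.5, C* ≈ 17.2

From dC/dt = 0 with C > 0: 0.0049N* = 0.13, so N* = 26.5.
Substitute into dN/dt = 0: 1(1 - 26.5/85) = 0.04C*.
The bracket is 0.688, giving C* = 0.688/0.04 = 17.2.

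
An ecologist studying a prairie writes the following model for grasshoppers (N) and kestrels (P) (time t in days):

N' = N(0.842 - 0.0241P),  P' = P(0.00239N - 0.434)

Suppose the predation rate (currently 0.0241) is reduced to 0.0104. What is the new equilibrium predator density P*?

At the interior fixed point, setting dN/dt = 0 with N > 0 fixes P* = (prey growth rate)/(NP coefficient) — independent of the other coefficients.
With the change, P* = 0.842/0.0104 = 81; it rises from 34.9.

P* ≈ 81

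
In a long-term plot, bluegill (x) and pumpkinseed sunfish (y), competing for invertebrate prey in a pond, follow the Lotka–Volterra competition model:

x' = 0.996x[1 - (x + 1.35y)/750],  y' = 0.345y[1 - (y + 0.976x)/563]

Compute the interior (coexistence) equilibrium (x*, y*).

Setting both brackets to zero gives the nullclines x + 1.35y = 750 and 0.976x + y = 563.
Substituting y = 563 - 0.976x into the first: x(1 - 1.35·0.976) = 750 - 1.35·563.
So x* = -10.1/-0.318 = 31.6, and then y* = 563 - 0.976·31.6 = 532.

x* ≈ 31.6, y* ≈ 532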